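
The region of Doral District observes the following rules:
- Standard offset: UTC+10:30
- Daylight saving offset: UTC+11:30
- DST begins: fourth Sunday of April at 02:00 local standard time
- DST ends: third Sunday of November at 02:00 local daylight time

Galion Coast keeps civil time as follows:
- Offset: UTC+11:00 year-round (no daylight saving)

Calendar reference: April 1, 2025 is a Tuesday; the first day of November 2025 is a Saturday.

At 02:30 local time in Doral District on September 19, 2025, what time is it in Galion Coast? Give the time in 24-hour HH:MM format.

1 April 2025 is a Tuesday, so the first Sunday is April 6 and the fourth is April 27.
1 November 2025 is a Saturday, so the first Sunday is November 2 and the third is November 16.
September 19, 2025 falls between 27 April and 16 November, so daylight saving is in effect and Doral District is at UTC+11:30.
02:30 Doral District − 11h30m = 15:00 UTC (rolling into the previous day, 18 September 2025).
Galion Coast stays on UTC+11:00 all year.
15:00 UTC + 11h = 02:00 Galion Coast (rolling into the next day, 19 September 2025).

02:00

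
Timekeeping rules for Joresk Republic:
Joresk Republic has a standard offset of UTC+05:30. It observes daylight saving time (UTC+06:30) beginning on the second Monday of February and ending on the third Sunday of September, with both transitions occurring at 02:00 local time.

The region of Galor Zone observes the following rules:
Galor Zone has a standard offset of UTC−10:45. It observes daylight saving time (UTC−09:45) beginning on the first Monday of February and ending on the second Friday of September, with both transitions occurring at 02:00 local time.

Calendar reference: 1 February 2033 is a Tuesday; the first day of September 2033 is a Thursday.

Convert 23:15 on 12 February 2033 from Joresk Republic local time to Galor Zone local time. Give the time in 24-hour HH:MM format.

08:00

1 February 2033 is a Tuesday, so the first Monday is February 7 and the second is February 14.
1 September 2033 is a Thursday, so the first Sunday is September 4 and the third is September 18.
Daylight saving runs 14 February – 18 September; 12 February 2033 is outside that window, so Joresk Republic is on standard time at UTC+05:30.
23:15 Joresk Republic − 5h30m = 17:45 UTC.
1 February 2033 is a Tuesday, so the first Monday is February 7.
1 September 2033 is a Thursday, so the first Friday is September 2 and the second is September 9.
At the standard offset (UTC−10:45), 17:45 UTC − 10h45m = 07:00 Galor Zone standard time.
The standard-time date in Galor Zone, 12 February 2033, falls between 7 February and 9 September, so daylight saving is in effect and Galor Zone is at UTC−09:45.
17:45 UTC − 9h45m = 08:00 Galor Zone.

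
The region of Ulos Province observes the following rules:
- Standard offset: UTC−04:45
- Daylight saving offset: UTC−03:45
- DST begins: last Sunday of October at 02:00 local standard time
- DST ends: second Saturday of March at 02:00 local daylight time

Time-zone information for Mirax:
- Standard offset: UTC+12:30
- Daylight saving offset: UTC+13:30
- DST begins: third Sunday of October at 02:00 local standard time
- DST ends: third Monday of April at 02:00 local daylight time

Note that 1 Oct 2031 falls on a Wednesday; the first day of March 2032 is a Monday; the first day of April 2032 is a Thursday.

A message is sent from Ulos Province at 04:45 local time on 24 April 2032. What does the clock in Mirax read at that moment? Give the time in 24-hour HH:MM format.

22:00

1 October 2031 is a Wednesday, so Sundays fall on 5, 12, 19, 26; the last is October 26.
1 March 2032 is a Monday, so the first Saturday is March 6 and the second is March 13.
24 April 2032 does not fall between 26 October 2031 and 13 March 2032, so daylight saving is not in effect and Ulos Province is at UTC−04:45.
04:45 Ulos Province + 4h45m = 09:30 UTC.
1 October 2031 is a Wednesday, so the first Sunday is October 5 and the third is October 19.
1 April 2032 is a Thursday, so the first Monday is April 5 and the third is April 19.
At the standard offset (UTC+12:30), 09:30 UTC + 12h30m = 22:00 Mirax standard time.
Daylight saving runs 19 October 2031 – 19 April 2032; the standard-time date in Mirax, 24 April 2032, is outside that window, so Mirax is on standard time at UTC+12:30.
09:30 UTC + 12h30m = 22:00 Mirax.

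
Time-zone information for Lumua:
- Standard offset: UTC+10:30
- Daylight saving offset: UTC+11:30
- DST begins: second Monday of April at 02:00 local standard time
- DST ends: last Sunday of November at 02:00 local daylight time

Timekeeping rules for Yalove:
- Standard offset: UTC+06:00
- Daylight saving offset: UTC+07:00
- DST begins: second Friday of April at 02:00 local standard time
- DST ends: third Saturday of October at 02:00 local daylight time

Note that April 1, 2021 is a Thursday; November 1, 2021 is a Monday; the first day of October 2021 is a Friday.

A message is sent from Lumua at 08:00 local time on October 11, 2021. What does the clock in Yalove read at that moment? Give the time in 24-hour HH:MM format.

1 April 2021 is a Thursday, so the first Monday is April 5 and the second is April 12.
1 November 2021 is a Monday, so Sundays fall on 7, 14, 21, 28; the last is November 28.
Daylight saving runs 12 April – 28 November; October 11, 2021 is inside that window, so Lumua is at UTC+11:30.
08:00 Lumua − 11h30m = 20:30 UTC (rolling into the previous day, 10 October 2021).
1 April 2021 is a Thursday, so the first Friday is April 2 and the second is April 9.
1 October 2021 is a Friday, so the first Saturday is October 2 and the third is October 16.
At the standard offset (UTC+06:00), 20:30 UTC + 6h = 02:30 Yalove standard time (rolling into the next day, 11 October 2021).
The standard-time date in Yalove, October 11, 2021, lies within the daylight-saving period (9 April – 16 October), so Yalove is on daylight time, UTC+07:00.
20:30 UTC + 7h = 03:30 Yalove (rolling into the next day, 11 October 2021).

03:30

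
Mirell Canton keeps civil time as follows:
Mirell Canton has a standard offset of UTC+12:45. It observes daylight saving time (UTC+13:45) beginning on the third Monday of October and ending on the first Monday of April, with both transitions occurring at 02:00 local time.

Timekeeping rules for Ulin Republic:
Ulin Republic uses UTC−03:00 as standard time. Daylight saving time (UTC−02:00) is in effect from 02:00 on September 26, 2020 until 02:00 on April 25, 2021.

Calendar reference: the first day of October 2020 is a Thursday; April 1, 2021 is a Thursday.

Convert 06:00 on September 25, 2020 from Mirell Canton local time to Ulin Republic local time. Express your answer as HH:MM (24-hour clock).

14:15

1 October 2020 is a Thursday, so the first Monday is October 5 and the third is October 19.
1 April 2021 is a Thursday, so the first Monday is April 5.
September 25, 2020 does not fall between 19 October 2020 and 5 April 2021, so daylight saving is not in effect and Mirell Canton is at UTC+12:45.
06:00 Mirell Canton − 12h45m = 17:15 UTC (rolling into the previous day, 24 September 2020).
At the standard offset (UTC−03:00), 17:15 UTC − 3h = 14:15 Ulin Republic standard time.
The standard-time date in Ulin Republic, September 24, 2020, is outside the daylight-saving period (26 September 2020 – 25 April 2021), so Ulin Republic is on standard time, UTC−03:00.
17:15 UTC − 3h = 14:15 Ulin Republic.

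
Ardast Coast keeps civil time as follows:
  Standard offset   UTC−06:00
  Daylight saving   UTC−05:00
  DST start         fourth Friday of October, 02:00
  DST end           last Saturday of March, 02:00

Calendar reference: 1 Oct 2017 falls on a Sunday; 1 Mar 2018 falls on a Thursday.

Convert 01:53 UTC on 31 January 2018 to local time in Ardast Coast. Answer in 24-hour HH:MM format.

1 October 2017 is a Sunday, so the first Friday is October 6 and the fourth is October 27.
1 March 2018 is a Thursday, so Saturdays fall on 3, 10, 17, 24, 31; the last is March 31.
At the standard offset (UTC−06:00), 01:53 UTC − 6h = 19:53 Ardast Coast standard time (rolling into the previous day, 30 January 2018).
Daylight saving runs 27 October 2017 – 31 March 2018; the standard-time date in Ardast Coast, 30 January 2018, is inside that window, so Ardast Coast is at UTC−05:00.
01:53 UTC − 5h = 20:53 local (rolling into the previous day, 30 January 2018).

20:53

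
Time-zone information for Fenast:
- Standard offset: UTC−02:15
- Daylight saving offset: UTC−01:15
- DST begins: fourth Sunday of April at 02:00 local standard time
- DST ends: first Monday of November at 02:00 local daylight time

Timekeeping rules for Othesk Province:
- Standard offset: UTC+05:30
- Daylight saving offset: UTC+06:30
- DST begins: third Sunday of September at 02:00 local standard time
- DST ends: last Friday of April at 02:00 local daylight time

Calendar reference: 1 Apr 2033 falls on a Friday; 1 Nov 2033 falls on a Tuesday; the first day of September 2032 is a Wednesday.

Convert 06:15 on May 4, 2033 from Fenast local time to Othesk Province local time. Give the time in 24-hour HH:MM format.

13:00

1 April 2033 is a Friday, so the first Sunday is April 3 and the fourth is April 24.
1 November 2033 is a Tuesday, so the first Monday is November 7.
Daylight saving runs 24 April – 7 November; May 4, 2033 is inside that window, so Fenast is at UTC−01:15.
06:15 Fenast + 1h15m = 07:30 UTC.
1 September 2032 is a Wednesday, so the first Sunday is September 5 and the third is September 19.
1 April 2033 is a Friday, so Fridays fall on 1, 8, 15, 22, 29; the last is April 29.
At the standard offset (UTC+05:30), 07:30 UTC + 5h30m = 13:00 Othesk Province standard time.
Daylight saving runs 19 September 2032 – 29 April 2033; the standard-time date in Othesk Province, May 4, 2033, is outside that window, so Othesk Province is on standard time at UTC+05:30.
07:30 UTC + 5h30m = 13:00 Othesk Province.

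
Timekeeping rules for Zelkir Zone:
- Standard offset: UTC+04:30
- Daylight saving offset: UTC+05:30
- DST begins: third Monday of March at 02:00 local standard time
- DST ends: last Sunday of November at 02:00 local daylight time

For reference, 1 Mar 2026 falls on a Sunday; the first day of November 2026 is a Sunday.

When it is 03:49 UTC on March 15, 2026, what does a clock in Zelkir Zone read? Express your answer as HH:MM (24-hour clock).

1 March 2026 is a Sunday, so the first Monday is March 2 and the third is March 16.
1 November 2026 is a Sunday, so Sundays fall on 1, 8, 15, 22, 29; the last is November 29.
At the standard offset (UTC+04:30), 03:49 UTC + 4h30m = 08:19 Zelkir Zone standard time.
Daylight saving runs 16 March – 29 November; the standard-time date in Zelkir Zone, March 15, 2026, is outside that window, so Zelkir Zone is on standard time at UTC+04:30.
03:49 UTC + 4h30m = 08:19 local.

08:19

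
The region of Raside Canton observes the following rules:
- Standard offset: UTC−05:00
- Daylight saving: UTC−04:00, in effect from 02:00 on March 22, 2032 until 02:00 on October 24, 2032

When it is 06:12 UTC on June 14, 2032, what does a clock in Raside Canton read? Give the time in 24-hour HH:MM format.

02:12

At the standard offset (UTC−05:00), 06:12 UTC − 5h = 01:12 Raside Canton standard time.
The standard-time date in Raside Canton, June 14, 2032, lies within the daylight-saving period (22 March – 24 October), so Raside Canton is on daylight time, UTC−04:00.
06:12 UTC − 4h = 02:12 local.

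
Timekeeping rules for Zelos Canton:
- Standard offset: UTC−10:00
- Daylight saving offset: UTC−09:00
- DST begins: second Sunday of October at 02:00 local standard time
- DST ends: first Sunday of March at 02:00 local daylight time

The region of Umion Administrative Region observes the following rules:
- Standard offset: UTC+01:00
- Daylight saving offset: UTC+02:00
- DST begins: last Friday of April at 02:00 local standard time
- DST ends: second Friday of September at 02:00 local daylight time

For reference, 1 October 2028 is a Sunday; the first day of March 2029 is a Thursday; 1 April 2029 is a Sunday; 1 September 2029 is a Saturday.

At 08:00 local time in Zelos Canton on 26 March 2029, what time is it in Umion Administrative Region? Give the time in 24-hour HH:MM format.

1 October 2028 is a Sunday, so the first Sunday is October 1 and the second is October 8.
1 March 2029 is a Thursday, so the first Sunday is March 4.
26 March 2029 is outside the daylight-saving period (8 October 2028 – 4 March 2029), so Zelos Canton is on standard time, UTC−10:00.
08:00 Zelos Canton + 10h = 18:00 UTC.
1 April 2029 is a Sunday, so Fridays fall on 6, 13, 20, 27; the last is April 27.
1 September 2029 is a Saturday, so the first Friday is September 7 and the second is September 14.
At the standard offset (UTC+01:00), 18:00 UTC + 1h = 19:00 Umion Administrative Region standard time.
The standard-time date in Umion Administrative Region, 26 March 2029, is outside the daylight-saving period (27 April – 14 September), so Umion Administrative Region is on standard time, UTC+01:00.
18:00 UTC + 1h = 19:00 Umion Administrative Region.

19:00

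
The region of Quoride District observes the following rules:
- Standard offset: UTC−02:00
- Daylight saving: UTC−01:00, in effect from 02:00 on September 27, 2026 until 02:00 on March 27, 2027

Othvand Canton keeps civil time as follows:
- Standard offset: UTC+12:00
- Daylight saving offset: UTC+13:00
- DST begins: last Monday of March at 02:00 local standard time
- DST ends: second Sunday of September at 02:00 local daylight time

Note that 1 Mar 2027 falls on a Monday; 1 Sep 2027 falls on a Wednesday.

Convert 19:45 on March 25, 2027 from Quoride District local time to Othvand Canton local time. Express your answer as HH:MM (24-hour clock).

08:45

Daylight saving runs 27 September 2026 – 27 March 2027; March 25, 2027 is inside that window, so Quoride District is at UTC−01:00.
19:45 Quoride District + 1h = 20:45 UTC.
1 March 2027 is a Monday, so Mondays fall on 1, 8, 15, 22, 29; the last is March 29.
1 September 2027 is a Wednesday, so the first Sunday is September 5 and the second is September 12.
At the standard offset (UTC+12:00), 20:45 UTC + 12h = 08:45 Othvand Canton standard time (rolling into the next day, 26 March 2027).
The standard-time date in Othvand Canton, March 26, 2027, is outside the daylight-saving period (29 March – 12 September), so Othvand Canton is on standard time, UTC+12:00.
20:45 UTC + 12h = 08:45 Othvand Canton (rolling into the next day, 26 March 2027).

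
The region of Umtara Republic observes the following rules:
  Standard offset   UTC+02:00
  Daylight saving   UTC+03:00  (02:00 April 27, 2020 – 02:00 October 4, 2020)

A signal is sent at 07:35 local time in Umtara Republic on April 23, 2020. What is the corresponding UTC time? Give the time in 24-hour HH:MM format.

05:35

Daylight saving runs 27 April – 4 October; April 23, 2020 is outside that window, so Umtara Republic is on standard time at UTC+02:00.
07:35 local − 2h = 05:35 UTC.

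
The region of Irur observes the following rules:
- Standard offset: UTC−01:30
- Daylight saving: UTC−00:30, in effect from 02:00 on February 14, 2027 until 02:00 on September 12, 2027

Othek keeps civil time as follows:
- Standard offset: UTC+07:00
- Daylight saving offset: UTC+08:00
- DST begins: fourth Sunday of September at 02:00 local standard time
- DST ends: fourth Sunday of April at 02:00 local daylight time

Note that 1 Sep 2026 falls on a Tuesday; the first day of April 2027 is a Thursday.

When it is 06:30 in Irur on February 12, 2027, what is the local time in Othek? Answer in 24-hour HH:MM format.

February 12, 2027 is outside the daylight-saving period (14 February – 12 September), so Irur is on standard time, UTC−01:30.
06:30 Irur + 1h30m = 08:00 UTC.
1 September 2026 is a Tuesday, so the first Sunday is September 6 and the fourth is September 27.
1 April 2027 is a Thursday, so the first Sunday is April 4 and the fourth is April 25.
At the standard offset (UTC+07:00), 08:00 UTC + 7h = 15:00 Othek standard time.
The standard-time date in Othek, February 12, 2027, falls between 27 September 2026 and 25 April 2027, so daylight saving is in effect and Othek is at UTC+08:00.
08:00 UTC + 8h = 16:00 Othek.

16:00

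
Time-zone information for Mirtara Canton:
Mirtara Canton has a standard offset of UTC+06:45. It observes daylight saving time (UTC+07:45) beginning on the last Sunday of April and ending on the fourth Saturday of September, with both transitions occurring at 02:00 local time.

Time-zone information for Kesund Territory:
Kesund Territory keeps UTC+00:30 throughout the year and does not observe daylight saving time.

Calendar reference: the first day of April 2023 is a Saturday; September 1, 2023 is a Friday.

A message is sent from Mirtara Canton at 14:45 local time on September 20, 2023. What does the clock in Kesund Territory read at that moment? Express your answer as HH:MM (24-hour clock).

1 April 2023 is a Saturday, so Sundays fall on 2, 9, 16, 23, 30; the last is April 30.
1 September 2023 is a Friday, so the first Saturday is September 2 and the fourth is September 23.
September 20, 2023 falls between 30 April and 23 September, so daylight saving is in effect and Mirtara Canton is at UTC+07:45.
14:45 Mirtara Canton − 7h45m = 07:00 UTC.
Kesund Territory has no daylight saving, so its offset is UTC+00:30 year-round.
07:00 UTC + 0h30m = 07:30 Kesund Territory.

07:30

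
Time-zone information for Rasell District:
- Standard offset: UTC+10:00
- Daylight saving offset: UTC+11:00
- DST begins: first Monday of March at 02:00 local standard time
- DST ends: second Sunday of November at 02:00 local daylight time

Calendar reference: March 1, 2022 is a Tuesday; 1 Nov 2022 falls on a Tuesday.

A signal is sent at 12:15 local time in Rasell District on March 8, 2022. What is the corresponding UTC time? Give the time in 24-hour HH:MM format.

01:15

1 March 2022 is a Tuesday, so the first Monday is March 7.
1 November 2022 is a Tuesday, so the first Sunday is November 6 and the second is November 13.
March 8, 2022 lies within the daylight-saving period (7 March – 13 November), so Rasell District is on daylight time, UTC+11:00.
12:15 local − 11h = 01:15 UTC.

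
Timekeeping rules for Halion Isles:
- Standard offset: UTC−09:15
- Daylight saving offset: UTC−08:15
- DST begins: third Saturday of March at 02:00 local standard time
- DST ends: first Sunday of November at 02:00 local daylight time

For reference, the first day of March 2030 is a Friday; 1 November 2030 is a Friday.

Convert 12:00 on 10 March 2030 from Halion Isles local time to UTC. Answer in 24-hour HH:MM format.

1 March 2030 is a Friday, so the first Saturday is March 2 and the third is March 16.
1 November 2030 is a Friday, so the first Sunday is November 3.
Daylight saving runs 16 March – 3 November; 10 March 2030 is outside that window, so Halion Isles is on standard time at UTC−09:15.
12:00 local + 9h15m = 21:15 UTC.

21:15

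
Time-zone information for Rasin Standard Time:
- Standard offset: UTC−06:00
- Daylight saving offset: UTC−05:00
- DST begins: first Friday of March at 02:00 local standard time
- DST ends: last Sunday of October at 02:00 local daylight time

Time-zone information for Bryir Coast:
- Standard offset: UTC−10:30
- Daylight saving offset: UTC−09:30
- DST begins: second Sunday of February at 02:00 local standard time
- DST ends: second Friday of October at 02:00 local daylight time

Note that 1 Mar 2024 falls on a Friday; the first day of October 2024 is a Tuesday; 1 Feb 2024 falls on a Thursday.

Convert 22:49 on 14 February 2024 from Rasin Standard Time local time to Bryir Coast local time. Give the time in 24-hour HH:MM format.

19:19

1 March 2024 is a Friday, so the first Friday is March 1.
1 October 2024 is a Tuesday, so Sundays fall on 6, 13, 20, 27; the last is October 27.
Daylight saving runs 1 March – 27 October; 14 February 2024 is outside that window, so Rasin Standard Time is on standard time at UTC−06:00.
22:49 Rasin Standard Time + 6h = 04:49 UTC (rolling into the next day, 15 February 2024).
1 February 2024 is a Thursday, so the first Sunday is February 4 and the second is February 11.
1 October 2024 is a Tuesday, so the first Friday is October 4 and the second is October 11.
At the standard offset (UTC−10:30), 04:49 UTC − 10h30m = 18:19 Bryir Coast standard time (rolling into the previous day, 14 February 2024).
Daylight saving runs 11 February – 11 October; the standard-time date in Bryir Coast, 14 February 2024, is inside that window, so Bryir Coast is at UTC−09:30.
04:49 UTC − 9h30m = 19:19 Bryir Coast (rolling into the previous day, 14 February 2024).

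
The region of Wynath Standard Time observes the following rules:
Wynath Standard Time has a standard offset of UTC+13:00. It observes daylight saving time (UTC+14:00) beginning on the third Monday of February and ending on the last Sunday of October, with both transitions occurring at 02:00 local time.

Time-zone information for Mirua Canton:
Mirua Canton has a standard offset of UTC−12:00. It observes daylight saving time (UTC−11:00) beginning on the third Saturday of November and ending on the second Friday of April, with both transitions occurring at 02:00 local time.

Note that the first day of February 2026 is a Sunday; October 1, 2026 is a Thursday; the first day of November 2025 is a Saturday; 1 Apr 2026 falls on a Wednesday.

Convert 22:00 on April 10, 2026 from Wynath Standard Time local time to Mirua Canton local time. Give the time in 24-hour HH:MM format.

1 February 2026 is a Sunday, so the first Monday is February 2 and the third is February 16.
1 October 2026 is a Thursday, so Sundays fall on 4, 11, 18, 25; the last is October 25.
Daylight saving runs 16 February – 25 October; April 10, 2026 is inside that window, so Wynath Standard Time is at UTC+14:00.
22:00 Wynath Standard Time − 14h = 08:00 UTC.
1 November 2025 is a Saturday, so the first Saturday is November 1 and the third is November 15.
1 April 2026 is a Wednesday, so the first Friday is April 3 and the second is April 10.
At the standard offset (UTC−12:00), 08:00 UTC − 12h = 20:00 Mirua Canton standard time (rolling into the previous day, 9 April 2026).
The standard-time date in Mirua Canton, April 9, 2026, lies within the daylight-saving period (15 November 2025 – 10 April 2026), so Mirua Canton is on daylight time, UTC−11:00.
08:00 UTC − 11h = 21:00 Mirua Canton (rolling into the previous day, 9 April 2026).

21:00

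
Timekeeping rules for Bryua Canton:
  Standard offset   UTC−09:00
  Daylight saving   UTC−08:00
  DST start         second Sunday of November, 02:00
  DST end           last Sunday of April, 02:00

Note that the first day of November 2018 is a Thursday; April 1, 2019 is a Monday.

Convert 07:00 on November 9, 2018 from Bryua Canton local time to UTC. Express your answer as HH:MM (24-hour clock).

1 November 2018 is a Thursday, so the first Sunday is November 4 and the second is November 11.
1 April 2019 is a Monday, so Sundays fall on 7, 14, 21, 28; the last is April 28.
Daylight saving runs 11 November 2018 – 28 April 2019; November 9, 2018 is outside that window, so Bryua Canton is on standard time at UTC−09:00.
07:00 local + 9h = 16:00 UTC.

16:00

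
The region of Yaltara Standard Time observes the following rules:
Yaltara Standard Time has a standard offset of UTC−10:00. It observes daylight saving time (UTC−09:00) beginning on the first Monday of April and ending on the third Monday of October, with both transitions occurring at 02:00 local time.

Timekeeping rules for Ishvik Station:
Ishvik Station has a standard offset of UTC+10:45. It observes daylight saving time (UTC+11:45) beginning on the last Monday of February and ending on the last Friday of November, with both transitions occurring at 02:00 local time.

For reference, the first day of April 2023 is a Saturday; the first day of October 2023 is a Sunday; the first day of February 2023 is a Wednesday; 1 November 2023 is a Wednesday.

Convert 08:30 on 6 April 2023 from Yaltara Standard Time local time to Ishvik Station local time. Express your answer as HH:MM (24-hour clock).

05:15

1 April 2023 is a Saturday, so the first Monday is April 3.
1 October 2023 is a Sunday, so the first Monday is October 2 and the third is October 16.
6 April 2023 lies within the daylight-saving period (3 April – 16 October), so Yaltara Standard Time is on daylight time, UTC−09:00.
08:30 Yaltara Standard Time + 9h = 17:30 UTC.
1 February 2023 is a Wednesday, so Mondays fall on 6, 13, 20, 27; the last is February 27.
1 November 2023 is a Wednesday, so Fridays fall on 3, 10, 17, 24; the last is November 24.
At the standard offset (UTC+10:45), 17:30 UTC + 10h45m = 04:15 Ishvik Station standard time (rolling into the next day, 7 April 2023).
The standard-time date in Ishvik Station, 7 April 2023, falls between 27 February and 24 November, so daylight saving is in effect and Ishvik Station is at UTC+11:45.
17:30 UTC + 11h45m = 05:15 Ishvik Station (rolling into the next day, 7 April 2023).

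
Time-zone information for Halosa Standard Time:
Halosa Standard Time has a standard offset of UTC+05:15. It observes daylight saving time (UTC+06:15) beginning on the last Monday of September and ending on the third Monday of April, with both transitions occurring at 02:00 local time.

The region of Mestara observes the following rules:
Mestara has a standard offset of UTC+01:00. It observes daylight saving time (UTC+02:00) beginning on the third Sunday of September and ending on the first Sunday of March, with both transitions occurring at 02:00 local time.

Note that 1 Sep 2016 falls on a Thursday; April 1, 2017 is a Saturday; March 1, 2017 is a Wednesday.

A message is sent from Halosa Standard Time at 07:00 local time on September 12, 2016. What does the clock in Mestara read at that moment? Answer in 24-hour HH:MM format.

1 September 2016 is a Thursday, so Mondays fall on 5, 12, 19, 26; the last is September 26.
1 April 2017 is a Saturday, so the first Monday is April 3 and the third is April 17.
Daylight saving runs 26 September 2016 – 17 April 2017; September 12, 2016 is outside that window, so Halosa Standard Time is on standard time at UTC+05:15.
07:00 Halosa Standard Time − 5h15m = 01:45 UTC.
1 September 2016 is a Thursday, so the first Sunday is September 4 and the third is September 18.
1 March 2017 is a Wednesday, so the first Sunday is March 5.
At the standard offset (UTC+01:00), 01:45 UTC + 1h = 02:45 Mestara standard time.
Daylight saving runs 18 September 2016 – 5 March 2017; the standard-time date in Mestara, September 12, 2016, is outside that window, so Mestara is on standard time at UTC+01:00.
01:45 UTC + 1h = 02:45 Mestara.

02:45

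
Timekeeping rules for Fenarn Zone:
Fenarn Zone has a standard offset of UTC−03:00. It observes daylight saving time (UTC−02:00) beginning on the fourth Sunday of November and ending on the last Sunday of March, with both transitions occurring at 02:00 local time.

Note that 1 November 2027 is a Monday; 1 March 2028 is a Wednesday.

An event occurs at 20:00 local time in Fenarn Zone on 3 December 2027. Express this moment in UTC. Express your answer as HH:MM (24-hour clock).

1 November 2027 is a Monday, so the first Sunday is November 7 and the fourth is November 28.
1 March 2028 is a Wednesday, so Sundays fall on 5, 12, 19, 26; the last is March 26.
3 December 2027 lies within the daylight-saving period (28 November 2027 – 26 March 2028), so Fenarn Zone is on daylight time, UTC−02:00.
20:00 local + 2h = 22:00 UTC.

22:00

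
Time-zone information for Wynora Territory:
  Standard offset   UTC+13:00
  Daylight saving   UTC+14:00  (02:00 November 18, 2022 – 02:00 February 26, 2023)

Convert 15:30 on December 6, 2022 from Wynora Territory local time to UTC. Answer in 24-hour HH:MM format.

December 6, 2022 falls between 18 November 2022 and 26 February 2023, so daylight saving is in effect and Wynora Territory is at UTC+14:00.
15:30 local − 14h = 01:30 UTC.

01:30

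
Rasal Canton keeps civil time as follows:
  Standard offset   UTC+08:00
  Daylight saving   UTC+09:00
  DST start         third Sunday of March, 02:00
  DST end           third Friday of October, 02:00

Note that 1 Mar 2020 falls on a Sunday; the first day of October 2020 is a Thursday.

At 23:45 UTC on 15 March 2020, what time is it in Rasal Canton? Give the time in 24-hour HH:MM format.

08:45

1 March 2020 is a Sunday, so the first Sunday is March 1 and the third is March 15.
1 October 2020 is a Thursday, so the first Friday is October 2 and the third is October 16.
At the standard offset (UTC+08:00), 23:45 UTC + 8h = 07:45 Rasal Canton standard time (rolling into the next day, 16 March 2020).
Daylight saving runs 15 March – 16 October; the standard-time date in Rasal Canton, 16 March 2020, is inside that window, so Rasal Canton is at UTC+09:00.
23:45 UTC + 9h = 08:45 local (rolling into the next day, 16 March 2020).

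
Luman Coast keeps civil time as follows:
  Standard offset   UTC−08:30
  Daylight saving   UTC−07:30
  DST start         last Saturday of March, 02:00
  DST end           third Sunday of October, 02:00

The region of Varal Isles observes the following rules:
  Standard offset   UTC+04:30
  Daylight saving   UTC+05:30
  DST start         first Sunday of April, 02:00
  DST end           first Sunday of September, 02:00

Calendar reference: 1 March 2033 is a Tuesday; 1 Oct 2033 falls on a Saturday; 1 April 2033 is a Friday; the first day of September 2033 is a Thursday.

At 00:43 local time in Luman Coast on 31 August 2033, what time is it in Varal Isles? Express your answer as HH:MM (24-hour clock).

13:43

1 March 2033 is a Tuesday, so Saturdays fall on 5, 12, 19, 26; the last is March 26.
1 October 2033 is a Saturday, so the first Sunday is October 2 and the third is October 16.
Daylight saving runs 26 March – 16 October; 31 August 2033 is inside that window, so Luman Coast is at UTC−07:30.
00:43 Luman Coast + 7h30m = 08:13 UTC.
1 April 2033 is a Friday, so the first Sunday is April 3.
1 September 2033 is a Thursday, so the first Sunday is September 4.
At the standard offset (UTC+04:30), 08:13 UTC + 4h30m = 12:43 Varal Isles standard time.
Daylight saving runs 3 April – 4 September; the standard-time date in Varal Isles, 31 August 2033, is inside that window, so Varal Isles is at UTC+05:30.
08:13 UTC + 5h30m = 13:43 Varal Isles.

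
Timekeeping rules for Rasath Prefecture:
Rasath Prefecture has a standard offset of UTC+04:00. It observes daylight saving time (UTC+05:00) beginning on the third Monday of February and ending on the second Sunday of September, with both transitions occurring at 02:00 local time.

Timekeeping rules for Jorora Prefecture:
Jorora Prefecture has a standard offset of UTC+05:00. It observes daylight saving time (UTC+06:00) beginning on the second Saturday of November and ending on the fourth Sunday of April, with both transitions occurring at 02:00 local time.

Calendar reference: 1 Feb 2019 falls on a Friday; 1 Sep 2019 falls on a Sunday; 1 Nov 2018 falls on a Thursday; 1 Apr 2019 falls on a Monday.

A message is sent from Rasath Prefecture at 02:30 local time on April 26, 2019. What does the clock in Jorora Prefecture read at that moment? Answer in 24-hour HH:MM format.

1 February 2019 is a Friday, so the first Monday is February 4 and the third is February 18.
1 September 2019 is a Sunday, so the first Sunday is September 1 and the second is September 8.
April 26, 2019 falls between 18 February and 8 September, so daylight saving is in effect and Rasath Prefecture is at UTC+05:00.
02:30 Rasath Prefecture − 5h = 21:30 UTC (rolling into the previous day, 25 April 2019).
1 November 2018 is a Thursday, so the first Saturday is November 3 and the second is November 10.
1 April 2019 is a Monday, so the first Sunday is April 7 and the fourth is April 28.
At the standard offset (UTC+05:00), 21:30 UTC + 5h = 02:30 Jorora Prefecture standard time (rolling into the next day, 26 April 2019).
Daylight saving runs 10 November 2018 – 28 April 2019; the standard-time date in Jorora Prefecture, April 26, 2019, is inside that window, so Jorora Prefecture is at UTC+06:00.
21:30 UTC + 6h = 03:30 Jorora Prefecture (rolling into the next day, 26 April 2019).

03:30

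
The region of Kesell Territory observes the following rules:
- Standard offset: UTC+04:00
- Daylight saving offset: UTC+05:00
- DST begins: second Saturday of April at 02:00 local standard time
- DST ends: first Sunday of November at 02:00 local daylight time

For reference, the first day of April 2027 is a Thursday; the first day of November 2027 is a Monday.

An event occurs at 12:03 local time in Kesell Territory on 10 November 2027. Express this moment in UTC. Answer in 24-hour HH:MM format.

1 April 2027 is a Thursday, so the first Saturday is April 3 and the second is April 10.
1 November 2027 is a Monday, so the first Sunday is November 7.
10 November 2027 is outside the daylight-saving period (10 April – 7 November), so Kesell Territory is on standard time, UTC+04:00.
12:03 local − 4h = 08:03 UTC.

08:03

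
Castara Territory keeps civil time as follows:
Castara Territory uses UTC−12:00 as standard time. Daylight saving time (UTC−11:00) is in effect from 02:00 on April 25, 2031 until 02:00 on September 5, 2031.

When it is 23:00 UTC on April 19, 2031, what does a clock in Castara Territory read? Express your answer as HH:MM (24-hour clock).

At the standard offset (UTC−12:00), 23:00 UTC − 12h = 11:00 Castara Territory standard time.
The standard-time date in Castara Territory, April 19, 2031, is outside the daylight-saving period (25 April – 5 September), so Castara Territory is on standard time, UTC−12:00.
23:00 UTC − 12h = 11:00 local.

11:00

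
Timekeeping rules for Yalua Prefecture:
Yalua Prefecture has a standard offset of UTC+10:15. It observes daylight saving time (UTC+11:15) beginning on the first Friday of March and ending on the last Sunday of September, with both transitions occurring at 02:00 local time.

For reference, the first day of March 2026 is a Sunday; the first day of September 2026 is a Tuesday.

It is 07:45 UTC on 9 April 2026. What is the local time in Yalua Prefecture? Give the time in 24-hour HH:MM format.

1 March 2026 is a Sunday, so the first Friday is March 6.
1 September 2026 is a Tuesday, so Sundays fall on 6, 13, 20, 27; the last is September 27.
At the standard offset (UTC+10:15), 07:45 UTC + 10h15m = 18:00 Yalua Prefecture standard time.
The standard-time date in Yalua Prefecture, 9 April 2026, falls between 6 March and 27 September, so daylight saving is in effect and Yalua Prefecture is at UTC+11:15.
07:45 UTC + 11h15m = 19:00 local.

19:00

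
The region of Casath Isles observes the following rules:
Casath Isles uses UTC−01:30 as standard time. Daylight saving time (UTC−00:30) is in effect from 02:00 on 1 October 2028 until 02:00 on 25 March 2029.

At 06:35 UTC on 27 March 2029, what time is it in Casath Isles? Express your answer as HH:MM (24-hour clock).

At the standard offset (UTC−01:30), 06:35 UTC − 1h30m = 05:05 Casath Isles standard time.
Daylight saving runs 1 October 2028 – 25 March 2029; the standard-time date in Casath Isles, 27 March 2029, is outside that window, so Casath Isles is on standard time at UTC−01:30.
06:35 UTC − 1h30m = 05:05 local.

05:05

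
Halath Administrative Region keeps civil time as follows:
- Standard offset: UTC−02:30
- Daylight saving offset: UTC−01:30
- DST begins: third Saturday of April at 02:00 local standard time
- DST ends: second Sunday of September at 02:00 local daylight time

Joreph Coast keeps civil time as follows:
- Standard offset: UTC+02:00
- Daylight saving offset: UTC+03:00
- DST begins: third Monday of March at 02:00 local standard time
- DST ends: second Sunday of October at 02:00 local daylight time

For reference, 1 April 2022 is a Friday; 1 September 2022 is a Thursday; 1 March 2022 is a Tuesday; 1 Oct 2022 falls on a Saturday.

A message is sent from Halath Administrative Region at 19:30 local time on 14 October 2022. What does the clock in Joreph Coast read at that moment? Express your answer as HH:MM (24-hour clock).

00:00

1 April 2022 is a Friday, so the first Saturday is April 2 and the third is April 16.
1 September 2022 is a Thursday, so the first Sunday is September 4 and the second is September 11.
14 October 2022 is outside the daylight-saving period (16 April – 11 September), so Halath Administrative Region is on standard time, UTC−02:30.
19:30 Halath Administrative Region + 2h30m = 22:00 UTC.
1 March 2022 is a Tuesday, so the first Monday is March 7 and the third is March 21.
1 October 2022 is a Saturday, so the first Sunday is October 2 and the second is October 9.
At the standard offset (UTC+02:00), 22:00 UTC + 2h = 00:00 Joreph Coast standard time (rolling into the next day, 15 October 2022).
The standard-time date in Joreph Coast, 15 October 2022, does not fall between 21 March and 9 October, so daylight saving is not in effect and Joreph Coast is at UTC+02:00.
22:00 UTC + 2h = 00:00 Joreph Coast (rolling into the next day, 15 October 2022).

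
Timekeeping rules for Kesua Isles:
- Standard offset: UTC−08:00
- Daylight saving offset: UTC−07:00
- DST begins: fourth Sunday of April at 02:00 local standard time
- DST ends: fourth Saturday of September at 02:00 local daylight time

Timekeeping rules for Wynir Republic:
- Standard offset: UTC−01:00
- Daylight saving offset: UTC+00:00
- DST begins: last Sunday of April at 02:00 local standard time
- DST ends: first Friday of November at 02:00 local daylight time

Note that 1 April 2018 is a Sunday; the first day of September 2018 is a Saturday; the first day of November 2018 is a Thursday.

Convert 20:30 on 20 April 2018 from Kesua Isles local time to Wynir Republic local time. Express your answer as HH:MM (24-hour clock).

1 April 2018 is a Sunday, so the first Sunday is April 1 and the fourth is April 22.
1 September 2018 is a Saturday, so the first Saturday is September 1 and the fourth is September 22.
20 April 2018 is outside the daylight-saving period (22 April – 22 September), so Kesua Isles is on standard time, UTC−08:00.
20:30 Kesua Isles + 8h = 04:30 UTC (rolling into the next day, 21 April 2018).
1 April 2018 is a Sunday, so Sundays fall on 1, 8, 15, 22, 29; the last is April 29.
1 November 2018 is a Thursday, so the first Friday is November 2.
At the standard offset (UTC−01:00), 04:30 UTC − 1h = 03:30 Wynir Republic standard time.
Daylight saving runs 29 April – 2 November; the standard-time date in Wynir Republic, 21 April 2018, is outside that window, so Wynir Republic is on standard time at UTC−01:00.
04:30 UTC − 1h = 03:30 Wynir Republic.

03:30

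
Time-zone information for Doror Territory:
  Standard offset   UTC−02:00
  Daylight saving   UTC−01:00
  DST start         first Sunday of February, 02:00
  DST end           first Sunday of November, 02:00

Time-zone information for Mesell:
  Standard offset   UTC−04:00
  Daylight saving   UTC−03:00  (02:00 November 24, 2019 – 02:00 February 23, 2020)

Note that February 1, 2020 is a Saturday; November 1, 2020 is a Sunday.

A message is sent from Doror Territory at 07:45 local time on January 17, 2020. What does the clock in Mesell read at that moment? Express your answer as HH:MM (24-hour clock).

1 February 2020 is a Saturday, so the first Sunday is February 2.
1 November 2020 is a Sunday, so the first Sunday is November 1.
Daylight saving runs 2 February – 1 November; January 17, 2020 is outside that window, so Doror Territory is on standard time at UTC−02:00.
07:45 Doror Territory + 2h = 09:45 UTC.
At the standard offset (UTC−04:00), 09:45 UTC − 4h = 05:45 Mesell standard time.
The standard-time date in Mesell, January 17, 2020, falls between 24 November 2019 and 23 February 2020, so daylight saving is in effect and Mesell is at UTC−03:00.
09:45 UTC − 3h = 06:45 Mesell.

06:45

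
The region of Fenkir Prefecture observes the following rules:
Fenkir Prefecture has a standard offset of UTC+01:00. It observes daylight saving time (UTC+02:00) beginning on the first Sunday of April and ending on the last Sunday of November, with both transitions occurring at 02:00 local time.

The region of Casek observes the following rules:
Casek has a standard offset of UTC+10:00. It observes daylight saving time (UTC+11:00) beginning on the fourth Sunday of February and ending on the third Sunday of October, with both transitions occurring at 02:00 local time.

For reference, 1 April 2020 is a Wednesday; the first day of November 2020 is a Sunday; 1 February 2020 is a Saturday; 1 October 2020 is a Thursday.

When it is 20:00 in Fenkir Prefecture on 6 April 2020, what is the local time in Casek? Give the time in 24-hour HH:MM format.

1 April 2020 is a Wednesday, so the first Sunday is April 5.
1 November 2020 is a Sunday, so Sundays fall on 1, 8, 15, 22, 29; the last is November 29.
Daylight saving runs 5 April – 29 November; 6 April 2020 is inside that window, so Fenkir Prefecture is at UTC+02:00.
20:00 Fenkir Prefecture − 2h = 18:00 UTC.
1 February 2020 is a Saturday, so the first Sunday is February 2 and the fourth is February 23.
1 October 2020 is a Thursday, so the first Sunday is October 4 and the third is October 18.
At the standard offset (UTC+10:00), 18:00 UTC + 10h = 04:00 Casek standard time (rolling into the next day, 7 April 2020).
Daylight saving runs 23 February – 18 October; the standard-time date in Casek, 7 April 2020, is inside that window, so Casek is at UTC+11:00.
18:00 UTC + 11h = 05:00 Casek (rolling into the next day, 7 April 2020).

05:00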